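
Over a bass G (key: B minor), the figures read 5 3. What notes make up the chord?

G, B, D

A third above G in this key is B.
A fifth above G in this key is D.
Together with the bass G, this spells G major in root position.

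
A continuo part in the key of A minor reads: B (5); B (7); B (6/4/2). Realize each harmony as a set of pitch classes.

B, D, F | B, D, F, A | B, C, E, G

B (5/3): B, D, F.
B (7/5/3): B, D, F, A.
B (6/4/2): B, C, E, G.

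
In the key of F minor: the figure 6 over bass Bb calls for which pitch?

Counting 5 letter steps above Bb lands on G; in F minor, that letter is G.

G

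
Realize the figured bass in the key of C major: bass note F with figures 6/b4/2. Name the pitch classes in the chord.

F, G, Bb, D

A second above F in this key is G.
A fourth above F in this key is B, lowered to Bb by the flat.
A sixth above F in this key is D.
Together with the bass F, this spells G minor seventh in third inversion.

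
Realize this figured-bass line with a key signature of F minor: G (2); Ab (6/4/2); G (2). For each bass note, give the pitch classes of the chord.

G, Ab, C, Eb | Ab, Bb, Db, F | G, Ab, C, Eb

G (6/4/2): G, Ab, C, Eb.
Ab (6/4/2): Ab, Bb, Db, F.
G (6/4/2): G, Ab, C, Eb.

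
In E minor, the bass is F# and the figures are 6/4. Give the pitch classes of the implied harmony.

F#, B, D

A fourth above F# in this key is B.
A sixth above F# in this key is D.
Together with the bass F#, this spells B minor in second inversion.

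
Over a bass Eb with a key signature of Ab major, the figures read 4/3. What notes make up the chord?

Eb, G, Ab, C

The written figures 4/3 are shorthand for 6/4/3: the 6 is implied.
A third above Eb in this key is G.
A fourth above Eb in this key is Ab.
A sixth above Eb in this key is C.
Together with the bass Eb, this spells Ab major seventh in second inversion.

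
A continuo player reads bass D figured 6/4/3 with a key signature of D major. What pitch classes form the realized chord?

A third above D in this key is F#.
A fourth above D in this key is G.
A sixth above D in this key is B.
Together with the bass D, this spells G major seventh in second inversion.

D, F#, G, B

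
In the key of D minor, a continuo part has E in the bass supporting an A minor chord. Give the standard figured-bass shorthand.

6/4

E is the fifth of A minor, so the chord is in second inversion.
A triad in second inversion is figured 6/4, conventionally abbreviated 6/4.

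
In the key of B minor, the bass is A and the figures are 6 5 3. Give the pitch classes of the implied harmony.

A third above A in this key is C#.
A fifth above A in this key is E.
A sixth above A in this key is F#.
Together with the bass A, this spells F# minor seventh in first inversion.

A, C#, E, F#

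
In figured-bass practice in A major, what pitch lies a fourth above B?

Counting 3 letter steps above B lands on E; in A major, that letter is E.

E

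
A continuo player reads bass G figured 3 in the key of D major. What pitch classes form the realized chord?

G, B, D

The written figures 3 are shorthand for 5/3: the 5 is implied.
A third above G in this key is B.
A fifth above G in this key is D.
Together with the bass G, this spells G major in root position.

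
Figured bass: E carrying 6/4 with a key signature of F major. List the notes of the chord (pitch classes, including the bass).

E, A, C

A fourth above E in this key is A.
A sixth above E in this key is C.
Together with the bass E, this spells A minor in second inversion.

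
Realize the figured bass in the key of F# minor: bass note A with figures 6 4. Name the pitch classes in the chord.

A fourth above A in this key is D.
A sixth above A in this key is F#.
Together with the bass A, this spells D major in second inversion.

A, D, F#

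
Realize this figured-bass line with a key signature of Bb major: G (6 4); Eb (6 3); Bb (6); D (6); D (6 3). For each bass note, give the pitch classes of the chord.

G, C, Eb | Eb, G, C | Bb, D, G | D, F, Bb | D, F, Bb

G (6/4): G, C, Eb.
Eb (6/3): Eb, G, C.
Bb (6/3): Bb, D, G.
D (6/3): D, F, Bb.
D (6/3): D, F, Bb.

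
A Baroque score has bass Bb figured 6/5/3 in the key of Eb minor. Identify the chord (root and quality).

The figures 6/5/3 indicate a seventh chord in first inversion.
In first inversion the root lies a sixth above the bass: a sixth above Bb in Eb minor is Gb.
The chord tones are Bb, Db, F, Gb, giving Gb major seventh.

Gb major seventh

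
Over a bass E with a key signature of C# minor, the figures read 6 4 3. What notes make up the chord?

A third above E in this key is G#.
A fourth above E in this key is A.
A sixth above E in this key is C#.
Together with the bass E, this spells A major seventh in second inversion.

E, G#, A, C#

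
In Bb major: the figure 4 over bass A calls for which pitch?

Counting 3 letter steps above A lands on D; in Bb major, that letter is D.

D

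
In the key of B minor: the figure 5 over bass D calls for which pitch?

A

Counting 4 letter steps above D lands on A; in B minor, that letter is A.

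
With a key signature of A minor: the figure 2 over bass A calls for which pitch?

B

Counting 1 letter step above A lands on B; in A minor, that letter is B.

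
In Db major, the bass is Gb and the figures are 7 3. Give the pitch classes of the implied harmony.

The written figures 7 3 are shorthand for 7/5/3: the 5 is implied.
A third above Gb in this key is Bb.
A fifth above Gb in this key is Db.
A seventh above Gb in this key is F.
Together with the bass Gb, this spells Gb major seventh in root position.

Gb, Bb, Db, F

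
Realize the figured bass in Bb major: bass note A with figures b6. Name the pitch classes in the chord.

The written figures b6 are shorthand for 6/3: the 3 is implied.
A third above A in this key is C.
A sixth above A in this key is F, lowered to Fb by the flat.

A, C, Fb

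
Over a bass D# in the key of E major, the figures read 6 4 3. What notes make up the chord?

D#, F#, G#, B

A third above D# in this key is F#.
A fourth above D# in this key is G#.
A sixth above D# in this key is B.
Together with the bass D#, this spells G# minor seventh in second inversion.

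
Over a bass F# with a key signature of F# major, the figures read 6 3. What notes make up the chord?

F#, A#, D#

A third above F# in this key is A#.
A sixth above F# in this key is D#.
Together with the bass F#, this spells D# minor in first inversion.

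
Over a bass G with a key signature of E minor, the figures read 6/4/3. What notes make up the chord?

G, B, C, E

A third above G in this key is B.
A fourth above G in this key is C.
A sixth above G in this key is E.
Together with the bass G, this spells C major seventh in second inversion.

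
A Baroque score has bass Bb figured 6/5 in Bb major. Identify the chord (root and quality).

G minor seventh

The figures 6/5 indicate a seventh chord in first inversion.
In first inversion the root lies a sixth above the bass: a sixth above Bb in Bb major is G.
The chord tones are Bb, D, F, G, giving G minor seventh.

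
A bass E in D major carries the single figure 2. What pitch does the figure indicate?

F#

Counting 1 letter step above E lands on F; in D major, that letter is F#.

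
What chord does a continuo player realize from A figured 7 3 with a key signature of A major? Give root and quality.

A major seventh

The figures 7 3 indicate a seventh chord in root position.
In root position the bass is the root, so the root is A.
The chord tones are A, C#, E, G#, giving A major seventh.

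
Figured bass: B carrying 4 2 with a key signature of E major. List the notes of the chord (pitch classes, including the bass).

The written figures 4 2 are shorthand for 6/4/2: the 6 is implied.
A second above B in this key is C#.
A fourth above B in this key is E.
A sixth above B in this key is G#.
Together with the bass B, this spells C# minor seventh in third inversion.

B, C#, E, G#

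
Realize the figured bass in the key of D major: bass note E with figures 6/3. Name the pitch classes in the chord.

E, G, C#

A third above E in this key is G.
A sixth above E in this key is C#.
Together with the bass E, this spells C# diminished in first inversion.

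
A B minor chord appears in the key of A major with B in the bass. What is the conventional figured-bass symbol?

B is the root of B minor, so the chord is in root position.
A triad in root position is figured 5/3, conventionally abbreviated (no figures — root-position triad).

no figures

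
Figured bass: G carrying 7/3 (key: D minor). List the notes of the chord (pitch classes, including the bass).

The written figures 7/3 are shorthand for 7/5/3: the 5 is implied.
A third above G in this key is Bb.
A fifth above G in this key is D.
A seventh above G in this key is F.
Together with the bass G, this spells G minor seventh in root position.

G, Bb, D, F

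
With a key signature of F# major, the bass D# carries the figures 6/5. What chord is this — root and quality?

B major seventh

The figures 6/5 indicate a seventh chord in first inversion.
In first inversion the root lies a sixth above the bass: a sixth above D# in F# major is B.
The chord tones are D#, F#, A#, B, giving B major seventh.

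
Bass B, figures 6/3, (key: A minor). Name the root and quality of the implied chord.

G major

The figures 6/3 indicate a triad in first inversion.
In first inversion the root lies a sixth above the bass: a sixth above B in A minor is G.
The chord tones are B, D, G, giving G major.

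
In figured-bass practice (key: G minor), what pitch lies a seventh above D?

Counting 6 letter steps above D lands on C; in G minor, that letter is C.

C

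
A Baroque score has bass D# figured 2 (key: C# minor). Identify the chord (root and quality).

E major seventh

The figures 2 indicate a seventh chord in third inversion.
In third inversion the root lies a second above the bass: a second above D# in C# minor is E.
The chord tones are D#, E, G#, B, giving E major seventh.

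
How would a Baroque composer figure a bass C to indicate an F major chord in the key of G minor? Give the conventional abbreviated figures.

6/4

C is the fifth of F major, so the chord is in second inversion.
A triad in second inversion is figured 6/4, conventionally abbreviated 6/4.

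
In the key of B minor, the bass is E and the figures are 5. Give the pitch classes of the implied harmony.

E, G, B

The written figures 5 are shorthand for 5/3: the 3 is implied.
A third above E in this key is G.
A fifth above E in this key is B.
Together with the bass E, this spells E minor in root position.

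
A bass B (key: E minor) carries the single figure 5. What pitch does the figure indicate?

Counting 4 letter steps above B lands on F; in E minor, that letter is F#.

F#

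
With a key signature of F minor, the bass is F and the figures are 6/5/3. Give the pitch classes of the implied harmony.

A third above F in this key is Ab.
A fifth above F in this key is C.
A sixth above F in this key is Db.
Together with the bass F, this spells Db major seventh in first inversion.

F, Ab, C, Db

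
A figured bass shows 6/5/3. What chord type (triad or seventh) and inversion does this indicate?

Intervals of 6/5/3 above the bass form a seventh chord; the bass is the third, so this is first inversion.

seventh chord, first inversion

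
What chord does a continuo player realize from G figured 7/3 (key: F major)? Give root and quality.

G minor seventh

The figures 7/3 indicate a seventh chord in root position.
In root position the bass is the root, so the root is G.
The chord tones are G, Bb, D, F, giving G minor seventh.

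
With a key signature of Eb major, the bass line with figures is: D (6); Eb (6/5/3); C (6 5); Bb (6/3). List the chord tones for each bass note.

D (6/3): D, F, Bb.
Eb (6/5/3): Eb, G, Bb, C.
C (6/5/3): C, Eb, G, Ab.
Bb (6/3): Bb, D, G.

D, F, Bb | Eb, G, Bb, C | C, Eb, G, Ab | Bb, D, G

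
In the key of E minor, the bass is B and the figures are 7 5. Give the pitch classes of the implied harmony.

B, D, F#, A

The written figures 7 5 are shorthand for 7/5/3: the 3 is implied.
A third above B in this key is D.
A fifth above B in this key is F#.
A seventh above B in this key is A.
Together with the bass B, this spells B minor seventh in root position.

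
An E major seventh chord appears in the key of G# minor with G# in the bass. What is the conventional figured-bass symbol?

6/5

G# is the third of E major seventh, so the chord is in first inversion.
A seventh chord in first inversion is figured 6/5/3, conventionally abbreviated 6/5.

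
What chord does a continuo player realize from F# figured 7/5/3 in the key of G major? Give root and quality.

The figures 7/5/3 indicate a seventh chord in root position.
In root position the bass is the root, so the root is F#.
The chord tones are F#, A, C, E, giving F# half-diminished seventh.

F# half-diminished seventh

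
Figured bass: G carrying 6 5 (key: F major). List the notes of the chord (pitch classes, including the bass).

The written figures 6 5 are shorthand for 6/5/3: the 3 is implied.
A third above G in this key is Bb.
A fifth above G in this key is D.
A sixth above G in this key is E.
Together with the bass G, this spells E half-diminished seventh in first inversion.

G, Bb, D, E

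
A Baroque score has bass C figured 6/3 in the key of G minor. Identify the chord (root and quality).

A diminished

The figures 6/3 indicate a triad in first inversion.
In first inversion the root lies a sixth above the bass: a sixth above C in G minor is A.
The chord tones are C, Eb, A, giving A diminished.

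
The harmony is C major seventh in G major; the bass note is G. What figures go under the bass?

G is the fifth of C major seventh, so the chord is in second inversion.
A seventh chord in second inversion is figured 6/4/3, conventionally abbreviated 4/3.

4/3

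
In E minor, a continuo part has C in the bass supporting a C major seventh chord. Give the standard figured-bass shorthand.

7

C is the root of C major seventh, so the chord is in root position.
A seventh chord in root position is figured 7/5/3, conventionally abbreviated 7.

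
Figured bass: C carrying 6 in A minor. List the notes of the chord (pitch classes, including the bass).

The written figures 6 are shorthand for 6/3: the 3 is implied.
A third above C in this key is E.
A sixth above C in this key is A.
Together with the bass C, this spells A minor in first inversion.

C, E, A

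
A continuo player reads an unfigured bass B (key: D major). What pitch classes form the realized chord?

B, D, F#

An unfigured bass implies 5/3.
A third above B in this key is D.
A fifth above B in this key is F#.
Together with the bass B, this spells B minor in root position.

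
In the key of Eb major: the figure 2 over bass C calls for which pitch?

D

Counting 1 letter step above C lands on D; in Eb major, that letter is D.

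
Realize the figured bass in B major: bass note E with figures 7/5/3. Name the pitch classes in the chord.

E, G#, B, D#

A third above E in this key is G#.
A fifth above E in this key is B.
A seventh above E in this key is D#.
Together with the bass E, this spells E major seventh in root position.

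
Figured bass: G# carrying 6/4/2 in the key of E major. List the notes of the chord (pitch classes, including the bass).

A second above G# in this key is A.
A fourth above G# in this key is C#.
A sixth above G# in this key is E.
Together with the bass G#, this spells A major seventh in third inversion.

G#, A, C#, E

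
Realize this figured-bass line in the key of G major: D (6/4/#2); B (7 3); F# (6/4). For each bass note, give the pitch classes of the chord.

D (6/4/#2): D, E#, G, B.
B (7/5/3): B, D, F#, A.
F# (6/4): F#, B, D.

D, E#, G, B | B, D, F#, A | F#, B, D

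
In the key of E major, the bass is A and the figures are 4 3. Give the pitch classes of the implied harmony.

A, C#, D#, F#

The written figures 4 3 are shorthand for 6/4/3: the 6 is implied.
A third above A in this key is C#.
A fourth above A in this key is D#.
A sixth above A in this key is F#.
Together with the bass A, this spells D# half-diminished seventh in second inversion.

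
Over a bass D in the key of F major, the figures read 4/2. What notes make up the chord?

D, E, G, Bb

The written figures 4/2 are shorthand for 6/4/2: the 6 is implied.
A second above D in this key is E.
A fourth above D in this key is G.
A sixth above D in this key is Bb.
Together with the bass D, this spells E half-diminished seventh in third inversion.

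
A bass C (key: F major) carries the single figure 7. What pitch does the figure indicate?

Bb

Counting 6 letter steps above C lands on B; in F major, that letter is Bb.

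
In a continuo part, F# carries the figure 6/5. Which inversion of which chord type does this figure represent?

seventh chord, first inversion

6/5 is shorthand for 6/5/3.
Intervals of 6/5/3 above the bass form a seventh chord; the bass is the third, so this is first inversion.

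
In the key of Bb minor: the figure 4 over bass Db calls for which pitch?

Gb

Counting 3 letter steps above Db lands on G; in Bb minor, that letter is Gb.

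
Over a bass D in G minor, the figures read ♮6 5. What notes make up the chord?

The written figures ♮6 5 are shorthand for 6/5/3: the 3 is implied.
A third above D in this key is F.
A fifth above D in this key is A.
A sixth above D in this key is Bb, made natural (B) by the ♮ figure.
Together with the bass D, this spells B half-diminished seventh in first inversion.

D, F, A, B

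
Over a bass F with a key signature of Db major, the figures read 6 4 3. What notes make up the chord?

A third above F in this key is Ab.
A fourth above F in this key is Bb.
A sixth above F in this key is Db.
Together with the bass F, this spells Bb minor seventh in second inversion.

F, Ab, Bb, Db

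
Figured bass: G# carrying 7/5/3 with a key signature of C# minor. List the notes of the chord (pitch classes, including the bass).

G#, B, D#, F#

A third above G# in this key is B.
A fifth above G# in this key is D#.
A seventh above G# in this key is F#.
Together with the bass G#, this spells G# minor seventh in root position.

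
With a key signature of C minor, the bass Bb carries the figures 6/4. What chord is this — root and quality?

Eb major

The figures 6/4 indicate a triad in second inversion.
In second inversion the root lies a fourth above the bass: a fourth above Bb in C minor is Eb.
The chord tones are Bb, Eb, G, giving Eb major.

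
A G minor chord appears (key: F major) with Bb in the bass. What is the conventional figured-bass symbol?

Bb is the third of G minor, so the chord is in first inversion.
A triad in first inversion is figured 6/3, conventionally abbreviated 6.

6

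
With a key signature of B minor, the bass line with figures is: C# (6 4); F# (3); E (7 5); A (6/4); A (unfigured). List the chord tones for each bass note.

C# (6/4): C#, F#, A.
F# (5/3): F#, A, C#.
E (7/5/3): E, G, B, D.
A (6/4): A, D, F#.
A (5/3): A, C#, E.

C#, F#, A | F#, A, C# | E, G, B, D | A, D, F# | A, C#, E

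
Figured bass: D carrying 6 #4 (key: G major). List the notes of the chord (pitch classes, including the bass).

D, G#, B

A fourth above D in this key is G, raised to G# by the sharp.
A sixth above D in this key is B.
Together with the bass D, this spells G# diminished in second inversion.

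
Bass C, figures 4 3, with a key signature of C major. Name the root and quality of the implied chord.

F major seventh

The figures 4 3 indicate a seventh chord in second inversion.
In second inversion the root lies a fourth above the bass: a fourth above C in C major is F.
The chord tones are C, E, F, A, giving F major seventh.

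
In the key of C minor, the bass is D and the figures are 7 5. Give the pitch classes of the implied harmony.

D, F, Ab, C

The written figures 7 5 are shorthand for 7/5/3: the 3 is implied.
A third above D in this key is F.
A fifth above D in this key is Ab.
A seventh above D in this key is C.
Together with the bass D, this spells D half-diminished seventh in root position.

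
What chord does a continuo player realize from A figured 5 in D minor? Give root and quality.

A minor

The figures 5 indicate a triad in root position.
In root position the bass is the root, so the root is A.
The chord tones are A, C, E, giving A minor.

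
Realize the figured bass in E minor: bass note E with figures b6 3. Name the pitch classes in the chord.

E, G, Cb

A third above E in this key is G.
A sixth above E in this key is C, lowered to Cb by the flat.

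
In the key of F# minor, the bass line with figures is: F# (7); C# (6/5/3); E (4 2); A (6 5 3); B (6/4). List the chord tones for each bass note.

F# (7/5/3): F#, A, C#, E.
C# (6/5/3): C#, E, G#, A.
E (6/4/2): E, F#, A, C#.
A (6/5/3): A, C#, E, F#.
B (6/4): B, E, G#.

F#, A, C#, E | C#, E, G#, A | E, F#, A, C# | A, C#, E, F# | B, E, G#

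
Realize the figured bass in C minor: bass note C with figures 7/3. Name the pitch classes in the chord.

The written figures 7/3 are shorthand for 7/5/3: the 5 is implied.
A third above C in this key is Eb.
A fifth above C in this key is G.
A seventh above C in this key is Bb.
Together with the bass C, this spells C minor seventh in root position.

C, Eb, G, Bb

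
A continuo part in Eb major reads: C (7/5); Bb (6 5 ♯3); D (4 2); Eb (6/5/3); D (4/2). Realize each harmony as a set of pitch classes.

C, Eb, G, Bb | Bb, D#, F, G | D, Eb, G, Bb | Eb, G, Bb, C | D, Eb, G, Bb

C (7/5/3): C, Eb, G, Bb.
Bb (6/5/#3): Bb, D#, F, G.
D (6/4/2): D, Eb, G, Bb.
Eb (6/5/3): Eb, G, Bb, C.
D (6/4/2): D, Eb, G, Bb.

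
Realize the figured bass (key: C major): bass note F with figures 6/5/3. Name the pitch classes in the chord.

A third above F in this key is A.
A fifth above F in this key is C.
A sixth above F in this key is D.
Together with the bass F, this spells D minor seventh in first inversion.

F, A, C, D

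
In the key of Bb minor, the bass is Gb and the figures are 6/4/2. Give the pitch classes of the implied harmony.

A second above Gb in this key is Ab.
A fourth above Gb in this key is C.
A sixth above Gb in this key is Eb.
Together with the bass Gb, this spells Ab dominant seventh in third inversion.

Gb, Ab, C, Eb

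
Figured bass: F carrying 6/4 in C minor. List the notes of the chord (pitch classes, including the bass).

F, Bb, D

A fourth above F in this key is Bb.
A sixth above F in this key is D.
Together with the bass F, this spells Bb major in second inversion.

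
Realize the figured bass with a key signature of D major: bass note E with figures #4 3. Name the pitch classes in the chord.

E, G, A#, C#

The written figures #4 3 are shorthand for 6/4/3: the 6 is implied.
A third above E in this key is G.
A fourth above E in this key is A, raised to A# by the sharp.
A sixth above E in this key is C#.
Together with the bass E, this spells A# diminished seventh in second inversion.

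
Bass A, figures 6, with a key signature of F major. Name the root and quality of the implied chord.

The figures 6 indicate a triad in first inversion.
In first inversion the root lies a sixth above the bass: a sixth above A in F major is F.
The chord tones are A, C, F, giving F major.

F major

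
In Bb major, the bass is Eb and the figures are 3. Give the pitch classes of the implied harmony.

The written figures 3 are shorthand for 5/3: the 5 is implied.
A third above Eb in this key is G.
A fifth above Eb in this key is Bb.
Together with the bass Eb, this spells Eb major in root position.

Eb, G, Bb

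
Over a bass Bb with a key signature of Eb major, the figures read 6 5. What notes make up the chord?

Bb, D, F, G

The written figures 6 5 are shorthand for 6/5/3: the 3 is implied.
A third above Bb in this key is D.
A fifth above Bb in this key is F.
A sixth above Bb in this key is G.
Together with the bass Bb, this spells G minor seventh in first inversion.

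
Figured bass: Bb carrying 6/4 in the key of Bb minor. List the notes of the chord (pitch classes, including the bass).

Bb, Eb, Gb

A fourth above Bb in this key is Eb.
A sixth above Bb in this key is Gb.
Together with the bass Bb, this spells Eb minor in second inversion.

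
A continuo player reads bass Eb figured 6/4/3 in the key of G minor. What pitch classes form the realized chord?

A third above Eb in this key is G.
A fourth above Eb in this key is A.
A sixth above Eb in this key is C.
Together with the bass Eb, this spells A half-diminished seventh in second inversion.

Eb, G, A, C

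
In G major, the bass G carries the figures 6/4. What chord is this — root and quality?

The figures 6/4 indicate a triad in second inversion.
In second inversion the root lies a fourth above the bass: a fourth above G in G major is C.
The chord tones are G, C, E, giving C major.

C major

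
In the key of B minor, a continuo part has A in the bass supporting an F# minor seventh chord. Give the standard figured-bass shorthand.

A is the third of F# minor seventh, so the chord is in first inversion.
A seventh chord in first inversion is figured 6/5/3, conventionally abbreviated 6/5.

6/5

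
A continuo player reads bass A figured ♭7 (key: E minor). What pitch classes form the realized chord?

A, C, E, Gb

The written figures ♭7 are shorthand for 7/5/3: the 5/3 are implied.
A third above A in this key is C.
A fifth above A in this key is E.
A seventh above A in this key is G, lowered to Gb by the flat.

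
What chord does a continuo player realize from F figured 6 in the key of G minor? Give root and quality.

The figures 6 indicate a triad in first inversion.
In first inversion the root lies a sixth above the bass: a sixth above F in G minor is D.
The chord tones are F, A, D, giving D minor.

D minor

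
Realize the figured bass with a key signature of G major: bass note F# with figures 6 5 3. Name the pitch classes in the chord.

A third above F# in this key is A.
A fifth above F# in this key is C.
A sixth above F# in this key is D.
Together with the bass F#, this spells D dominant seventh in first inversion.

F#, A, C, D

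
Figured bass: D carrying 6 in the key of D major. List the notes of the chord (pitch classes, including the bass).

The written figures 6 are shorthand for 6/3: the 3 is implied.
A third above D in this key is F#.
A sixth above D in this key is B.
Together with the bass D, this spells B minor in first inversion.

D, F#, B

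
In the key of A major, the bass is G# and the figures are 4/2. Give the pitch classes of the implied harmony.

The written figures 4/2 are shorthand for 6/4/2: the 6 is implied.
A second above G# in this key is A.
A fourth above G# in this key is C#.
A sixth above G# in this key is E.
Together with the bass G#, this spells A major seventh in third inversion.

G#, A, C#, E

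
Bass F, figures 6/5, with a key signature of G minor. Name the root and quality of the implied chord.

The figures 6/5 indicate a seventh chord in first inversion.
In first inversion the root lies a sixth above the bass: a sixth above F in G minor is D.
The chord tones are F, A, C, D, giving D minor seventh.

D minor seventh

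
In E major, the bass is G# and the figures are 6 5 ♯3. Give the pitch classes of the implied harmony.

G#, B#, D#, E

A third above G# in this key is B, raised to B# by the sharp.
A fifth above G# in this key is D#.
A sixth above G# in this key is E.
Together with the bass G#, this spells E augmented major seventh in first inversion.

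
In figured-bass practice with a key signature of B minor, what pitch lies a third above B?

Counting 2 letter steps above B lands on D; in B minor, that letter is D.

D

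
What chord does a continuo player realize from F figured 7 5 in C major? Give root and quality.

F major seventh

The figures 7 5 indicate a seventh chord in root position.
In root position the bass is the root, so the root is F.
The chord tones are F, A, C, E, giving F major seventh.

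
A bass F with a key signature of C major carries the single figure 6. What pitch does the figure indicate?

D

Counting 5 letter steps above F lands on D; in C major, that letter is D.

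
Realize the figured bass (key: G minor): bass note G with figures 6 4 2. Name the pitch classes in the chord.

A second above G in this key is A.
A fourth above G in this key is C.
A sixth above G in this key is Eb.
Together with the bass G, this spells A half-diminished seventh in third inversion.

G, A, C, Eb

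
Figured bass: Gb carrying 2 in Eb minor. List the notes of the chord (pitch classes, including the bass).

The written figures 2 are shorthand for 6/4/2: the 6/4 are implied.
A second above Gb in this key is Ab.
A fourth above Gb in this key is Cb.
A sixth above Gb in this key is Eb.
Together with the bass Gb, this spells Ab minor seventh in third inversion.

Gb, Ab, Cb, Eb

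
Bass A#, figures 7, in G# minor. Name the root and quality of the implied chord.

A# half-diminished seventh

The figures 7 indicate a seventh chord in root position.
In root position the bass is the root, so the root is A#.
The chord tones are A#, C#, E, G#, giving A# half-diminished seventh.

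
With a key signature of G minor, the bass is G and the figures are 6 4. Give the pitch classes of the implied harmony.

G, C, Eb

A fourth above G in this key is C.
A sixth above G in this key is Eb.
Together with the bass G, this spells C minor in second inversion.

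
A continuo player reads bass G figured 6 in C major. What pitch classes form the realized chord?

The written figures 6 are shorthand for 6/3: the 3 is implied.
A third above G in this key is B.
A sixth above G in this key is E.
Together with the bass G, this spells E minor in first inversion.

G, B, E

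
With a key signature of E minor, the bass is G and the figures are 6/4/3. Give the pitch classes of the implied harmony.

G, B, C, E

A third above G in this key is B.
A fourth above G in this key is C.
A sixth above G in this key is E.
Together with the bass G, this spells C major seventh in second inversion.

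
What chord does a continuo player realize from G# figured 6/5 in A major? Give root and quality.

E dominant seventh

The figures 6/5 indicate a seventh chord in first inversion.
In first inversion the root lies a sixth above the bass: a sixth above G# in A major is E.
The chord tones are G#, B, D, E, giving E dominant seventh.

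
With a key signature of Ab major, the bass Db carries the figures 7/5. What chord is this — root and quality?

The figures 7/5 indicate a seventh chord in root position.
In root position the bass is the root, so the root is Db.
The chord tones are Db, F, Ab, C, giving Db major seventh.

Db major seventh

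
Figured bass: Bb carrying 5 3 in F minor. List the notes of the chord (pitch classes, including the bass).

Bb, Db, F

A third above Bb in this key is Db.
A fifth above Bb in this key is F.
Together with the bass Bb, this spells Bb minor in root position.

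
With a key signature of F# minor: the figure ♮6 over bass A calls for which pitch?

Counting 5 letter steps above A lands on F; in F# minor, that letter is F#.
The ♮6 figure makes it natural, giving F.

F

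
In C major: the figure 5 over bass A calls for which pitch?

E

Counting 4 letter steps above A lands on E; in C major, that letter is E.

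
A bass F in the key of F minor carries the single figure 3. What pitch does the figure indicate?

Counting 2 letter steps above F lands on A; in F minor, that letter is Ab.

Ab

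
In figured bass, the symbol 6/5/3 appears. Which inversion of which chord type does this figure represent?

seventh chord, first inversion

Intervals of 6/5/3 above the bass form a seventh chord; the bass is the third, so this is first inversion.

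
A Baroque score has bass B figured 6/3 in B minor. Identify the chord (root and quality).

The figures 6/3 indicate a triad in first inversion.
In first inversion the root lies a sixth above the bass: a sixth above B in B minor is G.
The chord tones are B, D, G, giving G major.

G major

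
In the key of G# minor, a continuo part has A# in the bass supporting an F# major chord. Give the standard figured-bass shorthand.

A# is the third of F# major, so the chord is in first inversion.
A triad in first inversion is figured 6/3, conventionally abbreviated 6.

6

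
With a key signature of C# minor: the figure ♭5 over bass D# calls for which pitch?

Ab

Counting 4 letter steps above D# lands on A; in C# minor, that letter is A.
The b5 figure lowers it a semitone, giving Ab.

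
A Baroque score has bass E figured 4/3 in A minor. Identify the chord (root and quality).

A minor seventh

The figures 4/3 indicate a seventh chord in second inversion.
In second inversion the root lies a fourth above the bass: a fourth above E in A minor is A.
The chord tones are E, G, A, C, giving A minor seventh.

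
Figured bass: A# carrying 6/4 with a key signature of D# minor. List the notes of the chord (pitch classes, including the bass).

A fourth above A# in this key is D#.
A sixth above A# in this key is F#.
Together with the bass A#, this spells D# minor in second inversion.

A#, D#, F#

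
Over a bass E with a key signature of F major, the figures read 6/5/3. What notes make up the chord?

E, G, Bb, C

A third above E in this key is G.
A fifth above E in this key is Bb.
A sixth above E in this key is C.
Together with the bass E, this spells C dominant seventh in first inversion.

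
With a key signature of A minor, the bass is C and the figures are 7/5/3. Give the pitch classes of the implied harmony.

A third above C in this key is E.
A fifth above C in this key is G.
A seventh above C in this key is B.
Together with the bass C, this spells C major seventh in root position.

C, E, G, B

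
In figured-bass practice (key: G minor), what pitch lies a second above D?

Counting 1 letter step above D lands on E; in G minor, that letter is Eb.

Eb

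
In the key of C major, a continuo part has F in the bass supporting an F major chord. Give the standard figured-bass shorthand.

F is the root of F major, so the chord is in root position.
A triad in root position is figured 5/3, conventionally abbreviated (no figures — root-position triad).

no figures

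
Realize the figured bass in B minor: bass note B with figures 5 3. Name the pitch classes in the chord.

A third above B in this key is D.
A fifth above B in this key is F#.
Together with the bass B, this spells B minor in root position.

B, D, F#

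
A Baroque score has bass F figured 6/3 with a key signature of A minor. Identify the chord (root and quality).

The figures 6/3 indicate a triad in first inversion.
In first inversion the root lies a sixth above the bass: a sixth above F in A minor is D.
The chord tones are F, A, D, giving D minor.

D minor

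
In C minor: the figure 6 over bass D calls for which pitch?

Counting 5 letter steps above D lands on B; in C minor, that letter is Bb.

Bb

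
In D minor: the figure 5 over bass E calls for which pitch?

Bb

Counting 4 letter steps above E lands on B; in D minor, that letter is Bb.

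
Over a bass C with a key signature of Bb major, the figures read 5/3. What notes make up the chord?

A third above C in this key is Eb.
A fifth above C in this key is G.
Together with the bass C, this spells C minor in root position.

C, Eb, G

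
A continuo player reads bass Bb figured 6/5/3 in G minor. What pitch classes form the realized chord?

Bb, D, F, G

A third above Bb in this key is D.
A fifth above Bb in this key is F.
A sixth above Bb in this key is G.
Together with the bass Bb, this spells G minor seventh in first inversion.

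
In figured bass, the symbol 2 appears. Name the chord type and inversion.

seventh chord, third inversion

2 is shorthand for 6/4/2.
Intervals of 6/4/2 above the bass form a seventh chord; the bass is the seventh, so this is third inversion.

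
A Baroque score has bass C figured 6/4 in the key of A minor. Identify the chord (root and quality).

The figures 6/4 indicate a triad in second inversion.
In second inversion the root lies a fourth above the bass: a fourth above C in A minor is F.
The chord tones are C, F, A, giving F major.

F major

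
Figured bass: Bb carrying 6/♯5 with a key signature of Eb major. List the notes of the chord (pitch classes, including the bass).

The written figures 6/♯5 are shorthand for 6/5/3: the 3 is implied.
A third above Bb in this key is D.
A fifth above Bb in this key is F, raised to F# by the sharp.
A sixth above Bb in this key is G.
Together with the bass Bb, this spells G minor-major seventh in first inversion.

Bb, D, F#, G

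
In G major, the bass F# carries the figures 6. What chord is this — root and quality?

The figures 6 indicate a triad in first inversion.
In first inversion the root lies a sixth above the bass: a sixth above F# in G major is D.
The chord tones are F#, A, D, giving D major.

D major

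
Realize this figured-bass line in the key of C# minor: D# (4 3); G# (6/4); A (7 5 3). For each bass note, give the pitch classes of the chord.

D# (6/4/3): D#, F#, G#, B.
G# (6/4): G#, C#, E.
A (7/5/3): A, C#, E, G#.

D#, F#, G#, B | G#, C#, E | A, C#, E, G#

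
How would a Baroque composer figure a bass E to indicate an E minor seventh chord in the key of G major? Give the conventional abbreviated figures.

E is the root of E minor seventh, so the chord is in root position.
A seventh chord in root position is figured 7/5/3, conventionally abbreviated 7.

7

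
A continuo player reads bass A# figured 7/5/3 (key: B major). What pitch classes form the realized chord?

A#, C#, E, G#

A third above A# in this key is C#.
A fifth above A# in this key is E.
A seventh above A# in this key is G#.
Together with the bass A#, this spells A# half-diminished seventh in root position.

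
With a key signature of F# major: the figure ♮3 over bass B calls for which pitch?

Counting 2 letter steps above B lands on D; in F# major, that letter is D#.
The ♮3 figure makes it natural, giving D.

D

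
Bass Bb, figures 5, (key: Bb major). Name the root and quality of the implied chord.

Bb major

The figures 5 indicate a triad in root position.
In root position the bass is the root, so the root is Bb.
The chord tones are Bb, D, F, giving Bb major.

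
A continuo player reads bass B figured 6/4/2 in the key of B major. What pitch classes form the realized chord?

B, C#, E, G#

A second above B in this key is C#.
A fourth above B in this key is E.
A sixth above B in this key is G#.
Together with the bass B, this spells C# minor seventh in third inversion.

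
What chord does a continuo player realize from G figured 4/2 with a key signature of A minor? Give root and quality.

The figures 4/2 indicate a seventh chord in third inversion.
In third inversion the root lies a second above the bass: a second above G in A minor is A.
The chord tones are G, A, C, E, giving A minor seventh.

A minor seventh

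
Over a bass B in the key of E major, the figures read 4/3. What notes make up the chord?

The written figures 4/3 are shorthand for 6/4/3: the 6 is implied.
A third above B in this key is D#.
A fourth above B in this key is E.
A sixth above B in this key is G#.
Together with the bass B, this spells E major seventh in second inversion.

B, D#, E, G#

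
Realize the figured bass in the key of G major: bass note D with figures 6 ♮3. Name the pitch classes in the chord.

A third above D in this key is F#, made natural (F) by the ♮ figure.
A sixth above D in this key is B.
Together with the bass D, this spells B diminished in first inversion.

D, F, B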